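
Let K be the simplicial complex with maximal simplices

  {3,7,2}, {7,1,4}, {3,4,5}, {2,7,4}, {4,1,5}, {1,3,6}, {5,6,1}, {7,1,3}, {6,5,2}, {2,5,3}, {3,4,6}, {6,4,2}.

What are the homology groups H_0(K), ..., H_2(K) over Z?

K has 7 vertices, 18 edges, 12 triangles.
rank ∂_0 = 0, rank ∂_1 = 6 ⇒ b_0 = 7 − 0 − 6 = 1; all invariant factors of ∂_1 are 1 so no torsion. So H_0 ≅ Z.
rank ∂_1 = 6, rank ∂_2 = 12 ⇒ b_1 = 18 − 6 − 12 = 0; ∂_2 has invariant factor(s) [2] giving torsion. So H_1 ≅ Z/2.
rank ∂_2 = 12, rank ∂_3 = 0 ⇒ b_2 = 12 − 12 − 0 = 0. So H_2 ≅ 0.

H_0 ≅ Z,  H_1 ≅ Z/2,  H_2 = 0.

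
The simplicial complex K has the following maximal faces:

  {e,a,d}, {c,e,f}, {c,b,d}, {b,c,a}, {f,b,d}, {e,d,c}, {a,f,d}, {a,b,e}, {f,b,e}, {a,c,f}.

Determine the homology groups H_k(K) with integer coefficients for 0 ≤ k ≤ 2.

We work with the vertex ordering a < b < c < d < e < f. The simplices of K, each written with vertices in increasing order, are:

  0-simplices (6): a, b, c, d, e, f
  1-simplices (15): ab, ac, ad, ae, af, bc, bd, be, bf, cd, ce, cf, de, df, ef
  2-simplices (10): abc, abe, acf, ade, adf, bcd, bdf, bef, cde, cef

Hence C_0 ≅ Z^6, C_1 ≅ Z^15, C_2 ≅ Z^10.

∂_1: C_1 → C_0 sends each edge [p,q] (with p < q) to q − p.
The 6×15 boundary matrix has rank 5 and Smith normal form diag(1,1,1,1,1).

Boundary ∂_2: C_2 → C_1 maps a triangle to the signed sum of its edges. For instance
  ∂adf = df − af + ad,
  ∂cde = de − ce + cd.
The 15×10 boundary matrix has rank 10 and Smith normal form diag(1,1,1,1,1,1,1,1,1,2).

Computing H_k = (kernel of ∂_k) / (image of ∂_{k+1}):

  H_0: rank C_0 − rank ∂_1 = 6 − 5 = 1, and the invariant factors of ∂_1 are all 1, so H_0 ≅ Z.
  H_1: rank ker ∂_1 − rank ∂_2 = (15 − 5) − 10 = 0, and ∂_2 has invariant factor 2 > 1, so H_1 ≅ Z/2Z.
  H_2: rank ker ∂_2 − rank ∂_3 = (10 − 10) − 0 = 0, and there is no ∂_3, so H_2 ≅ 0.

As a check, the Euler characteristic is 6 − 15 + 10 = 1, which agrees with 1 − 0 + 0 = 1.

H_0 = Z,  H_1 = Z/2Z,  H_2 = 0.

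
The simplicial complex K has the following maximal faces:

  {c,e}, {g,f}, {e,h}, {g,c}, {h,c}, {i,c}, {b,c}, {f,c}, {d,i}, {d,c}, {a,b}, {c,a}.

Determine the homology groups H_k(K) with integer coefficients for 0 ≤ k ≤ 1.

We work with the vertex ordering a < b < c < d < e < f < g < h < i. The simplices of K, each written with vertices in increasing order, are:

  0-simplices (9): a, b, c, d, e, f, g, h, i
  1-simplices (12): ab, ac, bc, cd, ce, cf, cg, ch, ci, di, eh, fg

giving chain groups C_0 ≅ Z^9, C_1 ≅ Z^12.

∂_1: C_1 → C_0 maps an edge to its endpoints' difference, ∂[p,q] = q − p. For instance
  ∂bc = c − b.
As a 9×12 matrix over Z this has rank 8, with invariant factors (1,1,1,1,1,1,1,1).

Computing H_k = (kernel of ∂_k) / (image of ∂_{k+1}):

  H_0: rank C_0 − rank ∂_1 = 9 − 8 = 1, and the invariant factors of ∂_1 are all 1, so H_0 = Z.
  H_1: rank ker ∂_1 − rank ∂_2 = (12 − 8) − 0 = 4, and there is no ∂_2, so H_1 = Z^4.

H_0 ≅ Z,  H_1 ≅ Z^4.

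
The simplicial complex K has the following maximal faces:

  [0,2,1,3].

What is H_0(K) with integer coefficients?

H_0 ≅ Z.

Order the vertices as 0 < 1 < 2 < 3. Listing each simplex with vertices in this order, K has dimension 3 with simplices:

  0-simplices (4): [0], [1], [2], [3]
  1-simplices (6): [0,1], [0,2], [0,3], [1,2], [1,3], [2,3]
  2-simplices (4): [0,1,2], [0,1,3], [0,2,3], [1,2,3]
  3-simplices (1): [0,1,2,3]

Hence C_0 ≅ Z^4, C_1 ≅ Z^6, C_2 ≅ Z^4, C_3 ≅ Z^1.

Boundary ∂_1: C_1 → C_0 sends each edge [p,q] (with p < q) to q − p.
As a 4×6 matrix over Z this has rank 3, with invariant factors (1,1,1).

∂_2: C_2 → C_1 acts by ∂[p,q,r] = [q,r] − [p,r] + [p,q]. For instance
  ∂[0,2,3] = [2,3] − [0,3] + [0,2],
  ∂[0,1,3] = [1,3] − [0,3] + [0,1].
This gives a 6×4 integer matrix of rank 3; reducing to Smith normal form yields diagonal entries (1,1,1).

∂_3: C_3 → C_2 sends each 3-simplex σ to the alternating sum Σ_i (−1)^i (σ with its i-th vertex removed). For instance
  ∂[0,1,2,3] = [1,2,3] − [0,2,3] + [0,1,3] − [0,1,2].
As a 4×1 matrix over Z this has rank 1, with invariant factors (1).

Reading off H_k = ker ∂_k / im ∂_{k+1}:

  H_0: rank C_0 − rank ∂_1 = 4 − 3 = 1, and the invariant factors of ∂_1 are all 1, so H_0 = Z.

(K is a triangulation of the 3-simplex.)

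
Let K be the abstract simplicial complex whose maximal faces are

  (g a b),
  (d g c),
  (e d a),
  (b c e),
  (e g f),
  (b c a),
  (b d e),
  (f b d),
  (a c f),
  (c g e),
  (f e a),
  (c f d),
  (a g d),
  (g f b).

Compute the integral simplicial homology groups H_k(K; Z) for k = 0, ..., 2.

H_0 ≅ Z,  H_1 ≅ Z^2,  H_2 ≅ Z.

We work with the vertex ordering a < b < c < d < e < f < g. The simplices of K, each written with vertices in increasing order, are:

  0-simplices (7): a, b, c, d, e, f, g
  1-simplices (21): ab, ac, ad, ae, af, ag, bc, bd, be, bf, bg, cd, ce, cf, cg, de, df, dg, ef, eg, fg
  2-simplices (14): abc, abg, acf, ade, adg, aef, bce, bde, bdf, bfg, cdf, cdg, ceg, efg

Hence C_0 ≅ Z^7, C_1 ≅ Z^21, C_2 ≅ Z^14.

Boundary ∂_1: C_1 → C_0 maps an edge to its endpoints' difference, ∂[p,q] = q − p.
The 7×21 boundary matrix has rank 6 and Smith normal form diag(1,1,1,1,1,1).

∂_2: C_2 → C_1 sends each 2-simplex [p,q,r] to [q,r] − [p,r] + [p,q]. For instance
  ∂bce = ce − be + bc,
  ∂cdf = df − cf + cd.
This gives a 21×14 integer matrix of rank 13; reducing to Smith normal form yields diagonal entries (1,1,1,1,1,1,1,1,1,1,1,1,1).

Computing H_k = (kernel of ∂_k) / (image of ∂_{k+1}):

  H_0: rank C_0 − rank ∂_1 = 7 − 6 = 1, and the invariant factors of ∂_1 are all 1, so H_0 = Z.
  H_1: rank ker ∂_1 − rank ∂_2 = (21 − 6) − 13 = 2, and the invariant factors of ∂_2 are all 1, so H_1 = Z^2.
  H_2: rank ker ∂_2 − rank ∂_3 = (14 − 13) − 0 = 1, and there is no ∂_3, so H_2 = Z.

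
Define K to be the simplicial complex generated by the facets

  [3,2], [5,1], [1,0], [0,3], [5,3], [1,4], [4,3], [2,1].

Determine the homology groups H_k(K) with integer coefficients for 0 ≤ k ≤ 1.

H_0 ≅ Z,  H_1 ≅ Z^3.

Order the vertices as 0 < 1 < 2 < 3 < 4 < 5. Listing each simplex with vertices in this order, K has dimension 1 with simplices:

  0-simplices (6): [0], [1], [2], [3], [4], [5]
  1-simplices (8): [0,1], [0,3], [1,2], [1,4], [1,5], [2,3], [3,4], [3,5]

Hence C_0 ≅ Z^6, C_1 ≅ Z^8.

∂_1: C_1 → C_0 is given by ∂[p,q] = [q] − [p]. For instance
  ∂[1,2] = [2] − [1].
This gives a 6×8 integer matrix of rank 5; reducing to Smith normal form yields diagonal entries (1,1,1,1,1).

From H_k ≅ ker(∂_k) / im(∂_{k+1}) we obtain:

  H_0: rank C_0 − rank ∂_1 = 6 − 5 = 1, and the invariant factors of ∂_1 are all 1, so H_0 ≅ Z.
  H_1: rank ker ∂_1 − rank ∂_2 = (8 − 5) − 0 = 3, and there is no ∂_2, so H_1 ≅ Z^3.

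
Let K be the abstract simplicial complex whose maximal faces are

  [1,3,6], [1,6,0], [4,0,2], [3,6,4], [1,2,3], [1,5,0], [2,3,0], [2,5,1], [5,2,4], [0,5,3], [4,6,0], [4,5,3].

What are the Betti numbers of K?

b_0 = 1, b_1 = 0, b_2 = 0.

Fix the vertex order 0 < 1 < 2 < 3 < 4 < 5 < 6 and write every simplex with vertices in increasing order. Then dim K = 2 and the simplices of K are:

  0-simplices (7): [0], [1], [2], [3], [4], [5], [6]
  1-simplices (18): [0,1], [0,2], [0,3], [0,4], [0,5], [0,6], [1,2], [1,3], [1,5], [1,6], [2,3], [2,4], [2,5], [3,4], [3,5], [3,6], [4,5], [4,6]
  2-simplices (12): [0,1,5], [0,1,6], [0,2,3], [0,2,4], [0,3,5], [0,4,6], [1,2,3], [1,2,5], [1,3,6], [2,4,5], [3,4,5], [3,4,6]

so the chain groups are C_0 ≅ Z^7, C_1 ≅ Z^18, C_2 ≅ Z^12.

Boundary ∂_1: C_1 → C_0 maps an edge to its endpoints' difference, ∂[p,q] = q − p.
This gives a 7×18 integer matrix of rank 6; reducing to Smith normal form yields diagonal entries (1,1,1,1,1,1).

∂_2: C_2 → C_1 maps a triangle to the signed sum of its edges. For instance
  ∂[3,4,5] = [4,5] − [3,5] + [3,4],
  ∂[2,4,5] = [4,5] − [2,5] + [2,4].
As a 18×12 matrix over Z this has rank 12, with invariant factors (1,1,1,1,1,1,1,1,1,1,1,2).

From H_k ≅ ker(∂_k) / im(∂_{k+1}) we obtain:

  H_0: rank C_0 − rank ∂_1 = 7 − 6 = 1, and the invariant factors of ∂_1 are all 1, so H_0 = Z.
  H_1: rank ker ∂_1 − rank ∂_2 = (18 − 6) − 12 = 0, and ∂_2 has invariant factor 2 > 1, so H_1 = Z/2.
  H_2: rank ker ∂_2 − rank ∂_3 = (12 − 12) − 0 = 0, and there is no ∂_3, so H_2 = 0.

Hence the Betti numbers are b_0 = 1, b_1 = 0, b_2 = 0.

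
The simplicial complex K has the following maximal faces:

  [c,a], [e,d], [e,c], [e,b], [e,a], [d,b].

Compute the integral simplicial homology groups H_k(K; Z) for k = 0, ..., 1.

H_0 = Z,  H_1 = Z^2.

K has 5 vertices, 6 edges.
rank ∂_0 = 0, rank ∂_1 = 4 ⇒ b_0 = 5 − 0 − 4 = 1; all invariant factors of ∂_1 are 1 so no torsion. So H_0 ≅ Z.
rank ∂_1 = 4, rank ∂_2 = 0 ⇒ b_1 = 6 − 4 − 0 = 2. So H_1 ≅ Z^2.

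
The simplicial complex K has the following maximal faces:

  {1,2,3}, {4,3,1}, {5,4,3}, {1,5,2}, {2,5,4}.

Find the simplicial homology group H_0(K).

H_0 ≅ Z.

Fix the vertex order 1 < 2 < 3 < 4 < 5 and write every simplex with vertices in increasing order. Then dim K = 2 and the simplices of K are:

  0-simplices (5): [1], [2], [3], [4], [5]
  1-simplices (10): [1,2], [1,3], [1,4], [1,5], [2,3], [2,4], [2,5], [3,4], [3,5], [4,5]
  2-simplices (5): [1,2,3], [1,2,5], [1,3,4], [2,4,5], [3,4,5]

giving chain groups C_0 ≅ Z^5, C_1 ≅ Z^10, C_2 ≅ Z^5.

The boundary map ∂_1: C_1 → C_0 is given by ∂[p,q] = [q] − [p]. For instance
  ∂[3,5] = [5] − [3].
The 5×10 boundary matrix has rank 4 and Smith normal form diag(1,1,1,1).

Boundary ∂_2: C_2 → C_1 maps a triangle to the signed sum of its edges. For instance
  ∂[3,4,5] = [4,5] − [3,5] + [3,4],
  ∂[2,4,5] = [4,5] − [2,5] + [2,4].
This gives a 10×5 integer matrix of rank 5; reducing to Smith normal form yields diagonal entries (1,1,1,1,1).

Reading off H_k = ker ∂_k / im ∂_{k+1}:

  H_0: rank C_0 − rank ∂_1 = 5 − 4 = 1, and the invariant factors of ∂_1 are all 1, so H_0 = Z.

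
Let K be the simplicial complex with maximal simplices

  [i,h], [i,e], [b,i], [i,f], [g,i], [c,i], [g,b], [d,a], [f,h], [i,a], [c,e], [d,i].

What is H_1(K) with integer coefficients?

H_1 = Z^4.

Fix the vertex order a < b < c < d < e < f < g < h < i and write every simplex with vertices in increasing order. Then dim K = 1 and the simplices of K are:

  0-simplices (9): a, b, c, d, e, f, g, h, i
  1-simplices (12): ad, ai, bg, bi, ce, ci, di, ei, fh, fi, gi, hi

Hence C_0 ≅ Z^9, C_1 ≅ Z^12.

Boundary ∂_1: C_1 → C_0 sends each edge [p,q] (with p < q) to q − p. For instance
  ∂hi = i − h.
The 9×12 boundary matrix has rank 8 and Smith normal form diag(1,1,1,1,1,1,1,1).

Now H_k = ker ∂_k / im ∂_{k+1}, so:

  H_1: rank ker ∂_1 − rank ∂_2 = (12 − 8) − 0 = 4, and there is no ∂_2, so H_1 ≅ Z^4.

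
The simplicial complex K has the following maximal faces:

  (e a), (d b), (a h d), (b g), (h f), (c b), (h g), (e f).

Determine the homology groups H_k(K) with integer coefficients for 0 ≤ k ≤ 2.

Fix the vertex order a < b < c < d < e < f < g < h and write every simplex with vertices in increasing order. Then dim K = 2 and the simplices of K are:

  0-simplices (8): a, b, c, d, e, f, g, h
  1-simplices (10): ad, ae, ah, bc, bd, bg, dh, ef, fh, gh
  2-simplices (1): adh

so the chain groups are C_0 ≅ Z^8, C_1 ≅ Z^10, C_2 ≅ Z^1.

The boundary map ∂_1: C_1 → C_0 maps an edge to its endpoints' difference, ∂[p,q] = q − p.
The resulting 8×10 matrix has rank 7, and its Smith normal form has invariant factors (1,1,1,1,1,1,1).

Boundary ∂_2: C_2 → C_1 sends each 2-simplex [p,q,r] to [q,r] − [p,r] + [p,q]. For instance
  ∂adh = dh − ah + ad.
The 10×1 boundary matrix has rank 1 and Smith normal form diag(1).

From H_k ≅ ker(∂_k) / im(∂_{k+1}) we obtain:

  H_0: rank C_0 − rank ∂_1 = 8 − 7 = 1, and the invariant factors of ∂_1 are all 1, so H_0 ≅ Z.
  H_1: rank ker ∂_1 − rank ∂_2 = (10 − 7) − 1 = 2, and the invariant factors of ∂_2 are all 1, so H_1 ≅ Z^2.
  H_2: rank ker ∂_2 − rank ∂_3 = (1 − 1) − 0 = 0, and there is no ∂_3, so H_2 ≅ 0.

As a check, the Euler characteristic is 8 − 10 + 1 = -1, which agrees with 1 − 2 + 0 = -1.

H_0 ≅ Z,  H_1 ≅ Z^2,  H_2 = 0.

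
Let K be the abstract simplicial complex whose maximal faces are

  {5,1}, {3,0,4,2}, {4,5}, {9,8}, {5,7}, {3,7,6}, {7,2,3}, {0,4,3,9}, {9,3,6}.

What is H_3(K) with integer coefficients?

Fix the vertex order 0 < 1 < 2 < 3 < 4 < 5 < 6 < 7 < 8 < 9 and write every simplex with vertices in increasing order. Then dim K = 3 and the simplices of K are:

  0-simplices (10): [0], [1], [2], [3], [4], [5], [6], [7], [8], [9]
  1-simplices (18): [0,2], [0,3], [0,4], [0,9], [1,5], [2,3], [2,4], [2,7], [3,4], [3,6], [3,7], [3,9], [4,5], [4,9], [5,7], [6,7], [6,9], [8,9]
  2-simplices (10): [0,2,3], [0,2,4], [0,3,4], [0,3,9], [0,4,9], [2,3,4], [2,3,7], [3,4,9], [3,6,7], [3,6,9]
  3-simplices (2): [0,2,3,4], [0,3,4,9]

Hence C_0 ≅ Z^10, C_1 ≅ Z^18, C_2 ≅ Z^10, C_3 ≅ Z^2.

∂_1: C_1 → C_0 sends each edge [p,q] (with p < q) to q − p. For instance
  ∂[3,6] = [6] − [3].
The 10×18 boundary matrix has rank 9 and Smith normal form diag(1,1,1,1,1,1,1,1,1).

The boundary map ∂_2: C_2 → C_1 maps a triangle to the signed sum of its edges. For instance
  ∂[0,3,4] = [3,4] − [0,4] + [0,3],
  ∂[2,3,7] = [3,7] − [2,7] + [2,3].
As a 18×10 matrix over Z this has rank 8, with invariant factors (1,1,1,1,1,1,1,1).

Boundary ∂_3: C_3 → C_2 sends each 3-simplex σ to the alternating sum Σ_i (−1)^i (σ with its i-th vertex removed). For instance
  ∂[0,3,4,9] = [3,4,9] − [0,4,9] + [0,3,9] − [0,3,4],
  ∂[0,2,3,4] = [2,3,4] − [0,3,4] + [0,2,4] − [0,2,3].
This gives a 10×2 integer matrix of rank 2; reducing to Smith normal form yields diagonal entries (1,1).

Computing H_k = (kernel of ∂_k) / (image of ∂_{k+1}):

  H_3: rank ker ∂_3 − rank ∂_4 = (2 − 2) − 0 = 0, and there is no ∂_4, so H_3 ≅ 0.

H_3 = 0.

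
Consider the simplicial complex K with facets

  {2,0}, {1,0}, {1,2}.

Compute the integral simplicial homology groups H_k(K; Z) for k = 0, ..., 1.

K has 3 vertices, 3 edges.
rank ∂_0 = 0, rank ∂_1 = 2 ⇒ b_0 = 3 − 0 − 2 = 1; all invariant factors of ∂_1 are 1 so no torsion. So H_0 ≅ Z.
rank ∂_1 = 2, rank ∂_2 = 0 ⇒ b_1 = 3 − 2 − 0 = 1. So H_1 ≅ Z.

H_0 = Z,  H_1 = Z.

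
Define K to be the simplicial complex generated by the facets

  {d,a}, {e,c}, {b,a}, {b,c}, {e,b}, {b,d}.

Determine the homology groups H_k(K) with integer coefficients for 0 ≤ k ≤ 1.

Fix the vertex order a < b < c < d < e and write every simplex with vertices in increasing order. Then dim K = 1 and the simplices of K are:

  0-simplices (5): a, b, c, d, e
  1-simplices (6): ab, ad, bc, bd, be, ce

so the chain groups are C_0 ≅ Z^5, C_1 ≅ Z^6.

∂_1: C_1 → C_0 maps an edge to its endpoints' difference, ∂[p,q] = q − p. For instance
  ∂ce = e − c.
The resulting 5×6 matrix has rank 4, and its Smith normal form has invariant factors (1,1,1,1).

Computing H_k = (kernel of ∂_k) / (image of ∂_{k+1}):

  H_0: rank C_0 − rank ∂_1 = 5 − 4 = 1, and the invariant factors of ∂_1 are all 1, so H_0 ≅ Z.
  H_1: rank ker ∂_1 − rank ∂_2 = (6 − 4) − 0 = 2, and there is no ∂_2, so H_1 ≅ Z^2.

As a check, the Euler characteristic is 5 − 6 = -1, which agrees with 1 − 2 = -1.

H_0 = Z,  H_1 = Z^2.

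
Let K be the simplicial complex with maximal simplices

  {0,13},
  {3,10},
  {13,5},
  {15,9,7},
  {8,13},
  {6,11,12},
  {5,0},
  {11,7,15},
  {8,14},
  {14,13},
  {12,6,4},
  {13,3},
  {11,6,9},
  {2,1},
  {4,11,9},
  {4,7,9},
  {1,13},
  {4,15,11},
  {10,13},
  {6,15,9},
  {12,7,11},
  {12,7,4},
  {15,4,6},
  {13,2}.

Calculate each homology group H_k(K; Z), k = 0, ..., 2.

Fix the vertex order 0 < 1 < 2 < 3 < 4 < 5 < 6 < 7 < 8 < 9 < 10 < 11 < 12 < 13 < 14 < 15 and write every simplex with vertices in increasing order. Then dim K = 2 and the simplices of K are:

  0-simplices (16): [0], [1], [2], [3], [4], [5], [6], [7], [8], [9], [10], [11], [12], [13], [14], [15]
  1-simplices (30): (30 of them)
  2-simplices (12): [4,6,12], [4,6,15], [4,7,9], [4,7,12], [4,9,11], [4,11,15], [6,9,11], [6,9,15], [6,11,12], [7,9,15], [7,11,12], [7,11,15]

Hence C_0 ≅ Z^16, C_1 ≅ Z^30, C_2 ≅ Z^12.

∂_1: C_1 → C_0 sends each edge [p,q] (with p < q) to q − p. For instance
  ∂[8,13] = [13] − [8].
The 16×30 boundary matrix has rank 14 and Smith normal form diag(1,1,1,1,1,1,1,1,1,1,1,1,1,1).

The boundary map ∂_2: C_2 → C_1 acts by ∂[p,q,r] = [q,r] − [p,r] + [p,q]. For instance
  ∂[4,11,15] = [11,15] − [4,15] + [4,11],
  ∂[4,6,15] = [6,15] − [4,15] + [4,6].
This gives a 30×12 integer matrix of rank 12; reducing to Smith normal form yields diagonal entries (1,1,1,1,1,1,1,1,1,1,1,2).

Reading off H_k = ker ∂_k / im ∂_{k+1}:

  H_0: rank C_0 − rank ∂_1 = 16 − 14 = 2, and the invariant factors of ∂_1 are all 1, so H_0 ≅ Z^2.
  H_1: rank ker ∂_1 − rank ∂_2 = (30 − 14) − 12 = 4, and ∂_2 has invariant factor 2 > 1, so H_1 ≅ Z^4 ⊕ Z_2.
  H_2: rank ker ∂_2 − rank ∂_3 = (12 − 12) − 0 = 0, and there is no ∂_3, so H_2 ≅ 0.

(K is a triangulation of the disjoint union of a wedge of 4 circles and the real projective plane RP^2.)

H_0 ≅ Z^2,  H_1 ≅ Z^4 ⊕ Z_2,  H_2 = 0.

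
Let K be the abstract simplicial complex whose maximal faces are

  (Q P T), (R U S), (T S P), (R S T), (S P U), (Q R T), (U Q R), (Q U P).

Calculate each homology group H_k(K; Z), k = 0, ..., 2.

H_0 ≅ Z,  H_1 = 0,  H_2 ≅ Z.

Fix the vertex order P < Q < R < S < T < U and write every simplex with vertices in increasing order. Then dim K = 2 and the simplices of K are:

  0-simplices (6): P, Q, R, S, T, U
  1-simplices (12): PQ, PS, PT, PU, QR, QT, QU, RS, RT, RU, ST, SU
  2-simplices (8): PQT, PQU, PST, PSU, QRT, QRU, RST, RSU

so the chain groups are C_0 ≅ Z^6, C_1 ≅ Z^12, C_2 ≅ Z^8.

Boundary ∂_1: C_1 → C_0 sends each edge [p,q] (with p < q) to q − p.
The resulting 6×12 matrix has rank 5, and its Smith normal form has invariant factors (1,1,1,1,1).

∂_2: C_2 → C_1 sends each 2-simplex [p,q,r] to [q,r] − [p,r] + [p,q]. For instance
  ∂PQU = QU − PU + PQ,
  ∂RSU = SU − RU + RS.
The 12×8 boundary matrix has rank 7 and Smith normal form diag(1,1,1,1,1,1,1).

From H_k ≅ ker(∂_k) / im(∂_{k+1}) we obtain:

  H_0: rank C_0 − rank ∂_1 = 6 − 5 = 1, and the invariant factors of ∂_1 are all 1, so H_0 ≅ Z.
  H_1: rank ker ∂_1 − rank ∂_2 = (12 − 5) − 7 = 0, and the invariant factors of ∂_2 are all 1, so H_1 ≅ 0.
  H_2: rank ker ∂_2 − rank ∂_3 = (8 − 7) − 0 = 1, and there is no ∂_3, so H_2 ≅ Z.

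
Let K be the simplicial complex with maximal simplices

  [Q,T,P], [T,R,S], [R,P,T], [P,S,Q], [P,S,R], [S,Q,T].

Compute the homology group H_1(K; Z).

H_1 ≅ 0.

Take the total order P < Q < R < S < T on the vertex set. Then K (dimension 2) consists of the simplices:

  0-simplices (5): P, Q, R, S, T
  1-simplices (9): PQ, PR, PS, PT, QS, QT, RS, RT, ST
  2-simplices (6): PQS, PQT, PRS, PRT, QST, RST

so the chain groups are C_0 ≅ Z^5, C_1 ≅ Z^9, C_2 ≅ Z^6.

∂_1: C_1 → C_0 sends each edge [p,q] (with p < q) to q − p.
The resulting 5×9 matrix has rank 4, and its Smith normal form has invariant factors (1,1,1,1).

The boundary map ∂_2: C_2 → C_1 acts by ∂[p,q,r] = [q,r] − [p,r] + [p,q]. For instance
  ∂QST = ST − QT + QS,
  ∂PRT = RT − PT + PR.
As a 9×6 matrix over Z this has rank 5, with invariant factors (1,1,1,1,1).

Now H_k = ker ∂_k / im ∂_{k+1}, so:

  H_1: rank ker ∂_1 − rank ∂_2 = (9 − 4) − 5 = 0, and the invariant factors of ∂_2 are all 1, so H_1 ≅ 0.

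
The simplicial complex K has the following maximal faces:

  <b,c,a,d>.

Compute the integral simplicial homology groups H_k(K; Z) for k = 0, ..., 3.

K has 4 vertices, 6 edges, 4 triangles, 1 3-simplex.
rank ∂_0 = 0, rank ∂_1 = 3 ⇒ b_0 = 4 − 0 − 3 = 1; all invariant factors of ∂_1 are 1 so no torsion. So H_0 = Z.
rank ∂_1 = 3, rank ∂_2 = 3 ⇒ b_1 = 6 − 3 − 3 = 0; all invariant factors of ∂_2 are 1 so no torsion. So H_1 = 0.
rank ∂_2 = 3, rank ∂_3 = 1 ⇒ b_2 = 4 − 3 − 1 = 0; all invariant factors of ∂_3 are 1 so no torsion. So H_2 = 0.
rank ∂_3 = 1, rank ∂_4 = 0 ⇒ b_3 = 1 − 1 − 0 = 0. So H_3 = 0.

H_0 = Z,  H_1 = 0,  H_2 = 0,  H_3 = 0.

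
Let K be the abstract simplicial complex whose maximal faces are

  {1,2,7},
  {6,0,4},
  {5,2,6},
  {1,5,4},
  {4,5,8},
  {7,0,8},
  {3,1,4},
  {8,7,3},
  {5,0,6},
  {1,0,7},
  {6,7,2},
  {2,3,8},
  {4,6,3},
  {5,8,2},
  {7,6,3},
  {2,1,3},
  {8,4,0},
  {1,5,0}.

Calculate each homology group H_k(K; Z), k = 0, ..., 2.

H_0 ≅ Z,  H_1 ≅ Z × Z/2,  H_2 = 0.

Take the total order 0 < 1 < 2 < 3 < 4 < 5 < 6 < 7 < 8 on the vertex set. Then K (dimension 2) consists of the simplices:

  0-simplices (9): [0], [1], [2], [3], [4], [5], [6], [7], [8]
  1-simplices (27): (27 of them)
  2-simplices (18): [0,1,5], [0,1,7], [0,4,6], [0,4,8], [0,5,6], [0,7,8], [1,2,3], [1,2,7], [1,3,4], [1,4,5], [2,3,8], [2,5,6], [2,5,8], [2,6,7], [3,4,6], [3,6,7], [3,7,8], [4,5,8]

so the chain groups are C_0 ≅ Z^9, C_1 ≅ Z^27, C_2 ≅ Z^18.

The boundary map ∂_1: C_1 → C_0 maps an edge to its endpoints' difference, ∂[p,q] = q − p. For instance
  ∂[3,4] = [4] − [3].
The 9×27 boundary matrix has rank 8 and Smith normal form diag(1,1,1,1,1,1,1,1).

Boundary ∂_2: C_2 → C_1 maps a triangle to the signed sum of its edges. For instance
  ∂[2,3,8] = [3,8] − [2,8] + [2,3],
  ∂[2,6,7] = [6,7] − [2,7] + [2,6].
The resulting 27×18 matrix has rank 18, and its Smith normal form has invariant factors (1,1,1,1,1,1,1,1,1,1,1,1,1,1,1,1,1,2).

From H_k ≅ ker(∂_k) / im(∂_{k+1}) we obtain:

  H_0: rank C_0 − rank ∂_1 = 9 − 8 = 1, and the invariant factors of ∂_1 are all 1, so H_0 = Z.
  H_1: rank ker ∂_1 − rank ∂_2 = (27 − 8) − 18 = 1, and ∂_2 has invariant factor 2 > 1, so H_1 = Z × Z/2.
  H_2: rank ker ∂_2 − rank ∂_3 = (18 − 18) − 0 = 0, and there is no ∂_3, so H_2 = 0.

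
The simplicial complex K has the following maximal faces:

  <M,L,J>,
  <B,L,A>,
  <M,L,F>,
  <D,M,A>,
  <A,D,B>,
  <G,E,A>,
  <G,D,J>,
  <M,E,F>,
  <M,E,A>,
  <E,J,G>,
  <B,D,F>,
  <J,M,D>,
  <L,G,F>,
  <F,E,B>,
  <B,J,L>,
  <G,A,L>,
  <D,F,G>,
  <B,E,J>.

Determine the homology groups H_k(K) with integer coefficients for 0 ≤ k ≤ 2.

H_0 = Z,  H_1 = Z^2,  H_2 = Z.

Take the total order A < B < D < E < F < G < J < L < M on the vertex set. Then K (dimension 2) consists of the simplices:

  0-simplices (9): A, B, D, E, F, G, J, L, M
  1-simplices (27): AB, AD, AE, AG, AL, AM, BD, BE, BF, BJ, BL, DF, DG, DJ, DM, EF, EG, EJ, EM, FG, FL, FM, GJ, GL, JL, JM, LM
  2-simplices (18): ABD, ABL, ADM, AEG, AEM, AGL, BDF, BEF, BEJ, BJL, DFG, DGJ, DJM, EFM, EGJ, FGL, FLM, JLM

so the chain groups are C_0 ≅ Z^9, C_1 ≅ Z^27, C_2 ≅ Z^18.

Boundary ∂_1: C_1 → C_0 maps an edge to its endpoints' difference, ∂[p,q] = q − p. For instance
  ∂DM = M − D.
The 9×27 boundary matrix has rank 8 and Smith normal form diag(1,1,1,1,1,1,1,1).

The boundary map ∂_2: C_2 → C_1 maps a triangle to the signed sum of its edges. For instance
  ∂BJL = JL − BL + BJ,
  ∂DJM = JM − DM + DJ.
This gives a 27×18 integer matrix of rank 17; reducing to Smith normal form yields diagonal entries (1,1,1,1,1,1,1,1,1,1,1,1,1,1,1,1,1).

Computing H_k = (kernel of ∂_k) / (image of ∂_{k+1}):

  H_0: rank C_0 − rank ∂_1 = 9 − 8 = 1, and the invariant factors of ∂_1 are all 1, so H_0 ≅ Z.
  H_1: rank ker ∂_1 − rank ∂_2 = (27 − 8) − 17 = 2, and the invariant factors of ∂_2 are all 1, so H_1 ≅ Z^2.
  H_2: rank ker ∂_2 − rank ∂_3 = (18 − 17) − 0 = 1, and there is no ∂_3, so H_2 ≅ Z.

(K is a triangulation of the torus T^2.)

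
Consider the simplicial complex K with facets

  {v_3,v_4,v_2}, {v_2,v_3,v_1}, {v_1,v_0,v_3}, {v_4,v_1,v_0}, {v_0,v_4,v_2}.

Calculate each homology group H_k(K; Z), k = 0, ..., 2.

Order the vertices as v_0 < v_1 < v_2 < v_3 < v_4. Listing each simplex with vertices in this order, K has dimension 2 with simplices:

  0-simplices (5): [v_0], [v_1], [v_2], [v_3], [v_4]
  1-simplices (10): [v_0,v_1], [v_0,v_2], [v_0,v_3], [v_0,v_4], [v_1,v_2], [v_1,v_3], [v_1,v_4], [v_2,v_3], [v_2,v_4], [v_3,v_4]
  2-simplices (5): [v_0,v_1,v_3], [v_0,v_1,v_4], [v_0,v_2,v_4], [v_1,v_2,v_3], [v_2,v_3,v_4]

giving chain groups C_0 ≅ Z^5, C_1 ≅ Z^10, C_2 ≅ Z^5.

∂_1: C_1 → C_0 sends each edge [p,q] (with p < q) to q − p. For instance
  ∂[v_0,v_1] = [v_1] − [v_0].
As a 5×10 matrix over Z this has rank 4, with invariant factors (1,1,1,1).

∂_2: C_2 → C_1 acts by ∂[p,q,r] = [q,r] − [p,r] + [p,q]. For instance
  ∂[v_0,v_2,v_4] = [v_2,v_4] − [v_0,v_4] + [v_0,v_2],
  ∂[v_1,v_2,v_3] = [v_2,v_3] − [v_1,v_3] + [v_1,v_2].
This gives a 10×5 integer matrix of rank 5; reducing to Smith normal form yields diagonal entries (1,1,1,1,1).

Computing H_k = (kernel of ∂_k) / (image of ∂_{k+1}):

  H_0: rank C_0 − rank ∂_1 = 5 − 4 = 1, and the invariant factors of ∂_1 are all 1, so H_0 = Z.
  H_1: rank ker ∂_1 − rank ∂_2 = (10 − 4) − 5 = 1, and the invariant factors of ∂_2 are all 1, so H_1 = Z.
  H_2: rank ker ∂_2 − rank ∂_3 = (5 − 5) − 0 = 0, and there is no ∂_3, so H_2 = 0.

As a check, the Euler characteristic is 5 − 10 + 5 = 0, which agrees with 1 − 1 + 0 = 0.

H_0 = Z,  H_1 = Z,  H_2 = 0.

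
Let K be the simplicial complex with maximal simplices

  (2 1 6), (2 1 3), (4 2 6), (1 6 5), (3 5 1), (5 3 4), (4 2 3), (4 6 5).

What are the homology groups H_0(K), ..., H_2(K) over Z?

H_0 ≅ Z,  H_1 = 0,  H_2 ≅ Z.

We work with the vertex ordering 1 < 2 < 3 < 4 < 5 < 6. The simplices of K, each written with vertices in increasing order, are:

  0-simplices (6): [1], [2], [3], [4], [5], [6]
  1-simplices (12): [1,2], [1,3], [1,5], [1,6], [2,3], [2,4], [2,6], [3,4], [3,5], [4,5], [4,6], [5,6]
  2-simplices (8): [1,2,3], [1,2,6], [1,3,5], [1,5,6], [2,3,4], [2,4,6], [3,4,5], [4,5,6]

giving chain groups C_0 ≅ Z^6, C_1 ≅ Z^12, C_2 ≅ Z^8.

The boundary map ∂_1: C_1 → C_0 maps an edge to its endpoints' difference, ∂[p,q] = q − p.
The 6×12 boundary matrix has rank 5 and Smith normal form diag(1,1,1,1,1).

The boundary map ∂_2: C_2 → C_1 acts by ∂[p,q,r] = [q,r] − [p,r] + [p,q]. For instance
  ∂[4,5,6] = [5,6] − [4,6] + [4,5],
  ∂[1,3,5] = [3,5] − [1,5] + [1,3].
As a 12×8 matrix over Z this has rank 7, with invariant factors (1,1,1,1,1,1,1).

Reading off H_k = ker ∂_k / im ∂_{k+1}:

  H_0: rank C_0 − rank ∂_1 = 6 − 5 = 1, and the invariant factors of ∂_1 are all 1, so H_0 ≅ Z.
  H_1: rank ker ∂_1 − rank ∂_2 = (12 − 5) − 7 = 0, and the invariant factors of ∂_2 are all 1, so H_1 ≅ 0.
  H_2: rank ker ∂_2 − rank ∂_3 = (8 − 7) − 0 = 1, and there is no ∂_3, so H_2 ≅ Z.

As a check, the Euler characteristic is 6 − 12 + 8 = 2, which agrees with 1 − 0 + 1 = 2.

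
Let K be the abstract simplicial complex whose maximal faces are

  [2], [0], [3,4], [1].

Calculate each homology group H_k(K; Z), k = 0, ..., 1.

H_0 = Z^4,  H_1 = 0.

Fix the vertex order 0 < 1 < 2 < 3 < 4 and write every simplex with vertices in increasing order. Then dim K = 1 and the simplices of K are:

  0-simplices (5): [0], [1], [2], [3], [4]
  1-simplices (1): [3,4]

so the chain groups are C_0 ≅ Z^5, C_1 ≅ Z^1.

Boundary ∂_1: C_1 → C_0 maps an edge to its endpoints' difference, ∂[p,q] = q − p. For instance
  ∂[3,4] = [4] − [3].
This gives a 5×1 integer matrix of rank 1; reducing to Smith normal form yields diagonal entries (1).

From H_k ≅ ker(∂_k) / im(∂_{k+1}) we obtain:

  H_0: rank C_0 − rank ∂_1 = 5 − 1 = 4, and the invariant factors of ∂_1 are all 1, so H_0 ≅ Z^4.
  H_1: rank ker ∂_1 − rank ∂_2 = (1 − 1) − 0 = 0, and there is no ∂_2, so H_1 ≅ 0.

(K is a triangulation of the disjoint union of a set of 3 points and the 1-simplex.)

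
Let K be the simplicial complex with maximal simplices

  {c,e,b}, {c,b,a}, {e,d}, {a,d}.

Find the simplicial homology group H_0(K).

Take the total order a < b < c < d < e on the vertex set. Then K (dimension 2) consists of the simplices:

  0-simplices (5): a, b, c, d, e
  1-simplices (7): ab, ac, ad, bc, be, ce, de
  2-simplices (2): abc, bce

Hence C_0 ≅ Z^5, C_1 ≅ Z^7, C_2 ≅ Z^2.

Boundary ∂_1: C_1 → C_0 sends each edge [p,q] (with p < q) to q − p. For instance
  ∂be = e − b.
The 5×7 boundary matrix has rank 4 and Smith normal form diag(1,1,1,1).

The boundary map ∂_2: C_2 → C_1 sends each 2-simplex [p,q,r] to [q,r] − [p,r] + [p,q]. For instance
  ∂abc = bc − ac + ab,
  ∂bce = ce − be + bc.
This gives a 7×2 integer matrix of rank 2; reducing to Smith normal form yields diagonal entries (1,1).

Reading off H_k = ker ∂_k / im ∂_{k+1}:

  H_0: rank C_0 − rank ∂_1 = 5 − 4 = 1, and the invariant factors of ∂_1 are all 1, so H_0 ≅ Z.

H_0 ≅ Z.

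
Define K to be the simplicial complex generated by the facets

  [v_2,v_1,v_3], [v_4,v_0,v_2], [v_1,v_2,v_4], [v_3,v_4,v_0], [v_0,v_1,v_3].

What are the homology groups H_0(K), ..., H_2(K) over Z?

H_0 = Z,  H_1 = Z,  H_2 = 0.

We work with the vertex ordering v_0 < v_1 < v_2 < v_3 < v_4. The simplices of K, each written with vertices in increasing order, are:

  0-simplices (5): [v_0], [v_1], [v_2], [v_3], [v_4]
  1-simplices (10): [v_0,v_1], [v_0,v_2], [v_0,v_3], [v_0,v_4], [v_1,v_2], [v_1,v_3], [v_1,v_4], [v_2,v_3], [v_2,v_4], [v_3,v_4]
  2-simplices (5): [v_0,v_1,v_3], [v_0,v_2,v_4], [v_0,v_3,v_4], [v_1,v_2,v_3], [v_1,v_2,v_4]

so the chain groups are C_0 ≅ Z^5, C_1 ≅ Z^10, C_2 ≅ Z^5.

∂_1: C_1 → C_0 maps an edge to its endpoints' difference, ∂[p,q] = q − p.
This gives a 5×10 integer matrix of rank 4; reducing to Smith normal form yields diagonal entries (1,1,1,1).

∂_2: C_2 → C_1 acts by ∂[p,q,r] = [q,r] − [p,r] + [p,q]. For instance
  ∂[v_0,v_1,v_3] = [v_1,v_3] − [v_0,v_3] + [v_0,v_1],
  ∂[v_0,v_2,v_4] = [v_2,v_4] − [v_0,v_4] + [v_0,v_2].
The resulting 10×5 matrix has rank 5, and its Smith normal form has invariant factors (1,1,1,1,1).

From H_k ≅ ker(∂_k) / im(∂_{k+1}) we obtain:

  H_0: rank C_0 − rank ∂_1 = 5 − 4 = 1, and the invariant factors of ∂_1 are all 1, so H_0 ≅ Z.
  H_1: rank ker ∂_1 − rank ∂_2 = (10 − 4) − 5 = 1, and the invariant factors of ∂_2 are all 1, so H_1 ≅ Z.
  H_2: rank ker ∂_2 − rank ∂_3 = (5 − 5) − 0 = 0, and there is no ∂_3, so H_2 ≅ 0.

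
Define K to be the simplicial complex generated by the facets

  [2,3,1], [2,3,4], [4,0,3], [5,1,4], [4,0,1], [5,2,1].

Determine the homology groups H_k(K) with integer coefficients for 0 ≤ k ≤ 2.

Fix the vertex order 0 < 1 < 2 < 3 < 4 < 5 and write every simplex with vertices in increasing order. Then dim K = 2 and the simplices of K are:

  0-simplices (6): [0], [1], [2], [3], [4], [5]
  1-simplices (12): [0,1], [0,3], [0,4], [1,2], [1,3], [1,4], [1,5], [2,3], [2,4], [2,5], [3,4], [4,5]
  2-simplices (6): [0,1,4], [0,3,4], [1,2,3], [1,2,5], [1,4,5], [2,3,4]

Hence C_0 ≅ Z^6, C_1 ≅ Z^12, C_2 ≅ Z^6.

∂_1: C_1 → C_0 maps an edge to its endpoints' difference, ∂[p,q] = q − p.
This gives a 6×12 integer matrix of rank 5; reducing to Smith normal form yields diagonal entries (1,1,1,1,1).

∂_2: C_2 → C_1 maps a triangle to the signed sum of its edges. For instance
  ∂[1,2,3] = [2,3] − [1,3] + [1,2],
  ∂[0,3,4] = [3,4] − [0,4] + [0,3].
The resulting 12×6 matrix has rank 6, and its Smith normal form has invariant factors (1,1,1,1,1,1).

Now H_k = ker ∂_k / im ∂_{k+1}, so:

  H_0: rank C_0 − rank ∂_1 = 6 − 5 = 1, and the invariant factors of ∂_1 are all 1, so H_0 = Z.
  H_1: rank ker ∂_1 − rank ∂_2 = (12 − 5) − 6 = 1, and the invariant factors of ∂_2 are all 1, so H_1 = Z.
  H_2: rank ker ∂_2 − rank ∂_3 = (6 − 6) − 0 = 0, and there is no ∂_3, so H_2 = 0.

H_0 = Z,  H_1 = Z,  H_2 = 0.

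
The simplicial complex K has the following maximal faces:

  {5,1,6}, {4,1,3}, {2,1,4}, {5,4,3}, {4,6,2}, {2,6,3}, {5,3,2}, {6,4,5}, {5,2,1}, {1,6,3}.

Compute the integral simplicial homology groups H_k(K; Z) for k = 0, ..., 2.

We work with the vertex ordering 1 < 2 < 3 < 4 < 5 < 6. The simplices of K, each written with vertices in increasing order, are:

  0-simplices (6): [1], [2], [3], [4], [5], [6]
  1-simplices (15): [1,2], [1,3], [1,4], [1,5], [1,6], [2,3], [2,4], [2,5], [2,6], [3,4], [3,5], [3,6], [4,5], [4,6], [5,6]
  2-simplices (10): [1,2,4], [1,2,5], [1,3,4], [1,3,6], [1,5,6], [2,3,5], [2,3,6], [2,4,6], [3,4,5], [4,5,6]

so the chain groups are C_0 ≅ Z^6, C_1 ≅ Z^15, C_2 ≅ Z^10.

∂_1: C_1 → C_0 sends each edge [p,q] (with p < q) to q − p.
The resulting 6×15 matrix has rank 5, and its Smith normal form has invariant factors (1,1,1,1,1).

The boundary map ∂_2: C_2 → C_1 sends each 2-simplex [p,q,r] to [q,r] − [p,r] + [p,q]. For instance
  ∂[1,3,4] = [3,4] − [1,4] + [1,3],
  ∂[1,3,6] = [3,6] − [1,6] + [1,3].
The resulting 15×10 matrix has rank 10, and its Smith normal form has invariant factors (1,1,1,1,1,1,1,1,1,2).

Reading off H_k = ker ∂_k / im ∂_{k+1}:

  H_0: rank C_0 − rank ∂_1 = 6 − 5 = 1, and the invariant factors of ∂_1 are all 1, so H_0 ≅ Z.
  H_1: rank ker ∂_1 − rank ∂_2 = (15 − 5) − 10 = 0, and ∂_2 has invariant factor 2 > 1, so H_1 ≅ Z/2.
  H_2: rank ker ∂_2 − rank ∂_3 = (10 − 10) − 0 = 0, and there is no ∂_3, so H_2 ≅ 0.

As a check, the Euler characteristic is 6 − 15 + 10 = 1, which agrees with 1 − 0 + 0 = 1.

H_0 = Z,  H_1 = Z/2,  H_2 = 0.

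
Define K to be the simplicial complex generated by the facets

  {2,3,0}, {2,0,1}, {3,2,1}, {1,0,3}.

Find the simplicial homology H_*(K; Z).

H_0 = Z,  H_1 = 0,  H_2 = Z.

Take the total order 0 < 1 < 2 < 3 on the vertex set. Then K (dimension 2) consists of the simplices:

  0-simplices (4): [0], [1], [2], [3]
  1-simplices (6): [0,1], [0,2], [0,3], [1,2], [1,3], [2,3]
  2-simplices (4): [0,1,2], [0,1,3], [0,2,3], [1,2,3]

Hence C_0 ≅ Z^4, C_1 ≅ Z^6, C_2 ≅ Z^4.

The boundary map ∂_1: C_1 → C_0 is given by ∂[p,q] = [q] − [p].
The 4×6 boundary matrix has rank 3 and Smith normal form diag(1,1,1).

The boundary map ∂_2: C_2 → C_1 acts by ∂[p,q,r] = [q,r] − [p,r] + [p,q]. For instance
  ∂[0,1,3] = [1,3] − [0,3] + [0,1],
  ∂[1,2,3] = [2,3] − [1,3] + [1,2].
As a 6×4 matrix over Z this has rank 3, with invariant factors (1,1,1).

Now H_k = ker ∂_k / im ∂_{k+1}, so:

  H_0: rank C_0 − rank ∂_1 = 4 − 3 = 1, and the invariant factors of ∂_1 are all 1, so H_0 = Z.
  H_1: rank ker ∂_1 − rank ∂_2 = (6 − 3) − 3 = 0, and the invariant factors of ∂_2 are all 1, so H_1 = 0.
  H_2: rank ker ∂_2 − rank ∂_3 = (4 − 3) − 0 = 1, and there is no ∂_3, so H_2 = Z.

As a check, the Euler characteristic is 4 − 6 + 4 = 2, which agrees with 1 − 0 + 1 = 2.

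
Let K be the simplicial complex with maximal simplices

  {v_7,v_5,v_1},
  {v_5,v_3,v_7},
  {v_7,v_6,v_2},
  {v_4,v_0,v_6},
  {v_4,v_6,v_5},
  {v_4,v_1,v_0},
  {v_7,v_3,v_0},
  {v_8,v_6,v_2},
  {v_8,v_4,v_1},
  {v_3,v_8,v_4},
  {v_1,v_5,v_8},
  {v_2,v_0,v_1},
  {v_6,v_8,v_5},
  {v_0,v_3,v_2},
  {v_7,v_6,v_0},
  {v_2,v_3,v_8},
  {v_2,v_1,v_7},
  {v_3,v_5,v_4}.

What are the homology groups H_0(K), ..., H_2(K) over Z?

Take the total order v_0 < v_1 < v_2 < v_3 < v_4 < v_5 < v_6 < v_7 < v_8 on the vertex set. Then K (dimension 2) consists of the simplices:

  0-simplices (9): [v_0], [v_1], [v_2], [v_3], [v_4], [v_5], [v_6], [v_7], [v_8]
  1-simplices (27): (27 of them)
  2-simplices (18): (18 of them)

so the chain groups are C_0 ≅ Z^9, C_1 ≅ Z^27, C_2 ≅ Z^18.

The boundary map ∂_1: C_1 → C_0 is given by ∂[p,q] = [q] − [p].
This gives a 9×27 integer matrix of rank 8; reducing to Smith normal form yields diagonal entries (1,1,1,1,1,1,1,1).

The boundary map ∂_2: C_2 → C_1 acts by ∂[p,q,r] = [q,r] − [p,r] + [p,q]. For instance
  ∂[v_0,v_2,v_3] = [v_2,v_3] − [v_0,v_3] + [v_0,v_2],
  ∂[v_1,v_5,v_7] = [v_5,v_7] − [v_1,v_7] + [v_1,v_5].
This gives a 27×18 integer matrix of rank 18; reducing to Smith normal form yields diagonal entries (1,1,1,1,1,1,1,1,1,1,1,1,1,1,1,1,1,2).

Now H_k = ker ∂_k / im ∂_{k+1}, so:

  H_0: rank C_0 − rank ∂_1 = 9 − 8 = 1, and the invariant factors of ∂_1 are all 1, so H_0 ≅ Z.
  H_1: rank ker ∂_1 − rank ∂_2 = (27 − 8) − 18 = 1, and ∂_2 has invariant factor 2 > 1, so H_1 ≅ Z ⊕ Z/2.
  H_2: rank ker ∂_2 − rank ∂_3 = (18 − 18) − 0 = 0, and there is no ∂_3, so H_2 ≅ 0.

H_0 = Z,  H_1 = Z ⊕ Z/2,  H_2 = 0.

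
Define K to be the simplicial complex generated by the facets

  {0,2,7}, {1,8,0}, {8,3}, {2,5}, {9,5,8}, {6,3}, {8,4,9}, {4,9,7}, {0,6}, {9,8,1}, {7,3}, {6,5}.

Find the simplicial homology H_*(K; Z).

H_0 ≅ Z,  H_1 ≅ Z^5,  H_2 = 0.

Fix the vertex order 0 < 1 < 2 < 3 < 4 < 5 < 6 < 7 < 8 < 9 and write every simplex with vertices in increasing order. Then dim K = 2 and the simplices of K are:

  0-simplices (10): [0], [1], [2], [3], [4], [5], [6], [7], [8], [9]
  1-simplices (20): [0,1], [0,2], [0,6], [0,7], [0,8], [1,8], [1,9], [2,5], [2,7], [3,6], [3,7], [3,8], [4,7], [4,8], [4,9], [5,6], [5,8], [5,9], [7,9], [8,9]
  2-simplices (6): [0,1,8], [0,2,7], [1,8,9], [4,7,9], [4,8,9], [5,8,9]

Hence C_0 ≅ Z^10, C_1 ≅ Z^20, C_2 ≅ Z^6.

∂_1: C_1 → C_0 maps an edge to its endpoints' difference, ∂[p,q] = q − p. For instance
  ∂[2,7] = [7] − [2].
The resulting 10×20 matrix has rank 9, and its Smith normal form has invariant factors (1,1,1,1,1,1,1,1,1).

Boundary ∂_2: C_2 → C_1 sends each 2-simplex [p,q,r] to [q,r] − [p,r] + [p,q]. For instance
  ∂[0,2,7] = [2,7] − [0,7] + [0,2],
  ∂[4,7,9] = [7,9] − [4,9] + [4,7].
As a 20×6 matrix over Z this has rank 6, with invariant factors (1,1,1,1,1,1).

Computing H_k = (kernel of ∂_k) / (image of ∂_{k+1}):

  H_0: rank C_0 − rank ∂_1 = 10 − 9 = 1, and the invariant factors of ∂_1 are all 1, so H_0 = Z.
  H_1: rank ker ∂_1 − rank ∂_2 = (20 − 9) − 6 = 5, and the invariant factors of ∂_2 are all 1, so H_1 = Z^5.
  H_2: rank ker ∂_2 − rank ∂_3 = (6 − 6) − 0 = 0, and there is no ∂_3, so H_2 = 0.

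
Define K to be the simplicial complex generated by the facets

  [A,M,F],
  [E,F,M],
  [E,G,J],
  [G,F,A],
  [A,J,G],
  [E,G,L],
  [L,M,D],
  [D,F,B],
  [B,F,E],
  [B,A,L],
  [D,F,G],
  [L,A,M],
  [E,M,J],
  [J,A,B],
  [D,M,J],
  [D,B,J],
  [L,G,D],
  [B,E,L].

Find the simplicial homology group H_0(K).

K has 9 vertices, 27 edges, 18 triangles.
rank ∂_0 = 0, rank ∂_1 = 8 ⇒ b_0 = 9 − 0 − 8 = 1; all invariant factors of ∂_1 are 1 so no torsion. So H_0 ≅ Z.

H_0 ≅ Z.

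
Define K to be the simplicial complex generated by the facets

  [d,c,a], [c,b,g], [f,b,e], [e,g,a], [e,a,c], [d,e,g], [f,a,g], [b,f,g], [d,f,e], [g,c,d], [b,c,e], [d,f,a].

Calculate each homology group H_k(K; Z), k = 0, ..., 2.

Take the total order a < b < c < d < e < f < g on the vertex set. Then K (dimension 2) consists of the simplices:

  0-simplices (7): a, b, c, d, e, f, g
  1-simplices (18): ac, ad, ae, af, ag, bc, be, bf, bg, cd, ce, cg, de, df, dg, ef, eg, fg
  2-simplices (12): acd, ace, adf, aeg, afg, bce, bcg, bef, bfg, cdg, def, deg

so the chain groups are C_0 ≅ Z^7, C_1 ≅ Z^18, C_2 ≅ Z^12.

∂_1: C_1 → C_0 is given by ∂[p,q] = [q] − [p]. For instance
  ∂ag = g − a.
As a 7×18 matrix over Z this has rank 6, with invariant factors (1,1,1,1,1,1).

Boundary ∂_2: C_2 → C_1 maps a triangle to the signed sum of its edges. For instance
  ∂bfg = fg − bg + bf,
  ∂deg = eg − dg + de.
The resulting 18×12 matrix has rank 12, and its Smith normal form has invariant factors (1,1,1,1,1,1,1,1,1,1,1,2).

From H_k ≅ ker(∂_k) / im(∂_{k+1}) we obtain:

  H_0: rank C_0 − rank ∂_1 = 7 − 6 = 1, and the invariant factors of ∂_1 are all 1, so H_0 = Z.
  H_1: rank ker ∂_1 − rank ∂_2 = (18 − 6) − 12 = 0, and ∂_2 has invariant factor 2 > 1, so H_1 = Z_2.
  H_2: rank ker ∂_2 − rank ∂_3 = (12 − 12) − 0 = 0, and there is no ∂_3, so H_2 = 0.

H_0 = Z,  H_1 = Z_2,  H_2 = 0.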